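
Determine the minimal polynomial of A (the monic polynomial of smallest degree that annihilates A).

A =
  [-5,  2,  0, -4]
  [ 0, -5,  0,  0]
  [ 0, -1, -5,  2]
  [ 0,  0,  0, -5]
x^2 + 10*x + 25

The characteristic polynomial is χ_A(x) = (x + 5)^4, so the eigenvalues are known. The minimal polynomial is
  m_A(x) = Π_λ (x − λ)^{k_λ}
where k_λ is the size of the *largest* Jordan block for λ (equivalently, the smallest k with (A − λI)^k v = 0 for every generalised eigenvector v of λ).

  λ = -5: largest Jordan block has size 2, contributing (x + 5)^2

So m_A(x) = (x + 5)^2 = x^2 + 10*x + 25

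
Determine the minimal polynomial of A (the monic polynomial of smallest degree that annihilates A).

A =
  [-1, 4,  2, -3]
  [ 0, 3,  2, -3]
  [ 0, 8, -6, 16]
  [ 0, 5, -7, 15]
x^4 - 11*x^3 + 36*x^2 - 16*x - 64

The characteristic polynomial is χ_A(x) = (x - 4)^3*(x + 1), so the eigenvalues are known. The minimal polynomial is
  m_A(x) = Π_λ (x − λ)^{k_λ}
where k_λ is the size of the *largest* Jordan block for λ (equivalently, the smallest k with (A − λI)^k v = 0 for every generalised eigenvector v of λ).

  λ = -1: largest Jordan block has size 1, contributing (x + 1)
  λ = 4: largest Jordan block has size 3, contributing (x − 4)^3

So m_A(x) = (x - 4)^3*(x + 1) = x^4 - 11*x^3 + 36*x^2 - 16*x - 64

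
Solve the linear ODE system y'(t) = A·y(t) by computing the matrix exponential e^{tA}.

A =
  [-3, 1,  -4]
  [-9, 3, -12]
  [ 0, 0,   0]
e^{tA} =
  [1 - 3*t, t, -4*t]
  [-9*t, 3*t + 1, -12*t]
  [0, 0, 1]

Strategy: write A = P · J · P⁻¹ where J is a Jordan canonical form, so e^{tA} = P · e^{tJ} · P⁻¹, and e^{tJ} can be computed block-by-block.

A has Jordan form
J =
  [0, 1, 0]
  [0, 0, 0]
  [0, 0, 0]
(up to reordering of blocks).

Per-block formulas:
  For a 1×1 block at λ = 0: exp(t · [0]) = [e^(0t)].
  For a 2×2 Jordan block J_2(0): exp(t · J_2(0)) = e^(0t)·(I + t·N), where N is the 2×2 nilpotent shift.

After assembling e^{tJ} and conjugating by P, we get:

e^{tA} =
  [1 - 3*t, t, -4*t]
  [-9*t, 3*t + 1, -12*t]
  [0, 0, 1]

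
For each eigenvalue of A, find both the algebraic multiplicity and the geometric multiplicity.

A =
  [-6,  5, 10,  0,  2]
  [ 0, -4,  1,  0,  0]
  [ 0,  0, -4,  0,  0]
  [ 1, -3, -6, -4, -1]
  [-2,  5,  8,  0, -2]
λ = -4: alg = 5, geom = 2

Step 1 — factor the characteristic polynomial to read off the algebraic multiplicities:
  χ_A(x) = (x + 4)^5

Step 2 — compute geometric multiplicities via the rank-nullity identity g(λ) = n − rank(A − λI):
  rank(A − (-4)·I) = 3, so dim ker(A − (-4)·I) = n − 3 = 2

Summary:
  λ = -4: algebraic multiplicity = 5, geometric multiplicity = 2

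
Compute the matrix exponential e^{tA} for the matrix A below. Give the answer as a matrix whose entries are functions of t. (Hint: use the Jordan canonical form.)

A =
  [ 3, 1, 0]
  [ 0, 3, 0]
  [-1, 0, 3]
e^{tA} =
  [exp(3*t), t*exp(3*t), 0]
  [0, exp(3*t), 0]
  [-t*exp(3*t), -t^2*exp(3*t)/2, exp(3*t)]

Strategy: write A = P · J · P⁻¹ where J is a Jordan canonical form, so e^{tA} = P · e^{tJ} · P⁻¹, and e^{tJ} can be computed block-by-block.

A has Jordan form
J =
  [3, 1, 0]
  [0, 3, 1]
  [0, 0, 3]
(up to reordering of blocks).

Per-block formulas:
  For a 3×3 Jordan block J_3(3): exp(t · J_3(3)) = e^(3t)·(I + t·N + (t^2/2)·N^2), where N is the 3×3 nilpotent shift.

After assembling e^{tJ} and conjugating by P, we get:

e^{tA} =
  [exp(3*t), t*exp(3*t), 0]
  [0, exp(3*t), 0]
  [-t*exp(3*t), -t^2*exp(3*t)/2, exp(3*t)]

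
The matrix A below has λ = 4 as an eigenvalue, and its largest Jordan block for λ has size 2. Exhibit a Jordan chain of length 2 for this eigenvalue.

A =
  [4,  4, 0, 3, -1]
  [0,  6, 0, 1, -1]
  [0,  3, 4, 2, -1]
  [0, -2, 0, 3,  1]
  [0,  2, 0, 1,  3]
A Jordan chain for λ = 4 of length 2:
v_1 = (4, 2, 3, -2, 2)ᵀ
v_2 = (0, 1, 0, 0, 0)ᵀ

Let N = A − (4)·I. We want v_2 with N^2 v_2 = 0 but N^1 v_2 ≠ 0; then v_{j-1} := N · v_j for j = 2, …, 2.

Pick v_2 = (0, 1, 0, 0, 0)ᵀ.
Then v_1 = N · v_2 = (4, 2, 3, -2, 2)ᵀ.

Sanity check: (A − (4)·I) v_1 = (0, 0, 0, 0, 0)ᵀ = 0. ✓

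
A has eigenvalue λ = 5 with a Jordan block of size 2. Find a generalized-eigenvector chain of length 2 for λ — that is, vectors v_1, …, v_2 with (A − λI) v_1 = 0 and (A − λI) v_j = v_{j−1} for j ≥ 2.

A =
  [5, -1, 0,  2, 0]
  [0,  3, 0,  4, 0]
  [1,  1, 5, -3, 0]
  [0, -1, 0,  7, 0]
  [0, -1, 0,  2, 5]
A Jordan chain for λ = 5 of length 2:
v_1 = (0, 0, 1, 0, 0)ᵀ
v_2 = (1, 0, 0, 0, 0)ᵀ

Let N = A − (5)·I. We want v_2 with N^2 v_2 = 0 but N^1 v_2 ≠ 0; then v_{j-1} := N · v_j for j = 2, …, 2.

Pick v_2 = (1, 0, 0, 0, 0)ᵀ.
Then v_1 = N · v_2 = (0, 0, 1, 0, 0)ᵀ.

Sanity check: (A − (5)·I) v_1 = (0, 0, 0, 0, 0)ᵀ = 0. ✓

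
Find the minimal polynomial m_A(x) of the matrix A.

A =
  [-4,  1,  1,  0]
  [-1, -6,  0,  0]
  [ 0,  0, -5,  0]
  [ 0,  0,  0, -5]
x^3 + 15*x^2 + 75*x + 125

The characteristic polynomial is χ_A(x) = (x + 5)^4, so the eigenvalues are known. The minimal polynomial is
  m_A(x) = Π_λ (x − λ)^{k_λ}
where k_λ is the size of the *largest* Jordan block for λ (equivalently, the smallest k with (A − λI)^k v = 0 for every generalised eigenvector v of λ).

  λ = -5: largest Jordan block has size 3, contributing (x + 5)^3

So m_A(x) = (x + 5)^3 = x^3 + 15*x^2 + 75*x + 125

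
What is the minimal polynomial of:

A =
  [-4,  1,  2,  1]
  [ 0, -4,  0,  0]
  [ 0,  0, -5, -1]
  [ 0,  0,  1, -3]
x^3 + 12*x^2 + 48*x + 64

The characteristic polynomial is χ_A(x) = (x + 4)^4, so the eigenvalues are known. The minimal polynomial is
  m_A(x) = Π_λ (x − λ)^{k_λ}
where k_λ is the size of the *largest* Jordan block for λ (equivalently, the smallest k with (A − λI)^k v = 0 for every generalised eigenvector v of λ).

  λ = -4: largest Jordan block has size 3, contributing (x + 4)^3

So m_A(x) = (x + 4)^3 = x^3 + 12*x^2 + 48*x + 64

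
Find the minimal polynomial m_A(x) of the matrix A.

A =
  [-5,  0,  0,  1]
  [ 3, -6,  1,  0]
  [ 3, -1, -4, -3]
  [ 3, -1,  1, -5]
x^3 + 15*x^2 + 75*x + 125

The characteristic polynomial is χ_A(x) = (x + 5)^4, so the eigenvalues are known. The minimal polynomial is
  m_A(x) = Π_λ (x − λ)^{k_λ}
where k_λ is the size of the *largest* Jordan block for λ (equivalently, the smallest k with (A − λI)^k v = 0 for every generalised eigenvector v of λ).

  λ = -5: largest Jordan block has size 3, contributing (x + 5)^3

So m_A(x) = (x + 5)^3 = x^3 + 15*x^2 + 75*x + 125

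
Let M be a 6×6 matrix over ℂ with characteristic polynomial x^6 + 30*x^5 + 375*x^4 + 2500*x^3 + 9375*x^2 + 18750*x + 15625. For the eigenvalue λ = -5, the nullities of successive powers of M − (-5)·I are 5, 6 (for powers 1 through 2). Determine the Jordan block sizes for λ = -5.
Block sizes for λ = -5: [2, 1, 1, 1, 1]

From the dimensions of kernels of powers, the number of Jordan blocks of size at least j is d_j − d_{j−1} where d_j = dim ker(N^j) (with d_0 = 0). Computing the differences gives [5, 1].
The number of blocks of size exactly k is (#blocks of size ≥ k) − (#blocks of size ≥ k + 1), so the partition is: 4 block(s) of size 1, 1 block(s) of size 2.
In nonincreasing order the block sizes are [2, 1, 1, 1, 1].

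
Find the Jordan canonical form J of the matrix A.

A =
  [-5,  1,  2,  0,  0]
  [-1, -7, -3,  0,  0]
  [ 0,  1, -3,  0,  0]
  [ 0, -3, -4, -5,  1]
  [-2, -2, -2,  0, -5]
J_3(-5) ⊕ J_2(-5)

The characteristic polynomial is
  det(x·I − A) = x^5 + 25*x^4 + 250*x^3 + 1250*x^2 + 3125*x + 3125 = (x + 5)^5

Eigenvalues and multiplicities (the geometric multiplicity of λ is n − rank(A − λI), which equals the number of Jordan blocks for λ):
  λ = -5: algebraic multiplicity = 5, geometric multiplicity = 2

Determining the block sizes for each eigenvalue:
  λ = -5: with am = 5 and gm = 2, the partition is not yet determined (e.g. several partitions of 5 into 2 parts exist). Let N = A − (-5)·I. Computing rank(N^1) = 3, rank(N^2) = 1, rank(N^3) = 0; the number of blocks of size ≥ j is rank(N^{j−1}) − rank(N^j), giving [2, 2, 1]. So we have 1 block(s) of size 3, 1 block(s) of size 2 → block sizes [3, 2]

Assembling the blocks gives a Jordan form
J =
  [-5,  1,  0,  0,  0]
  [ 0, -5,  1,  0,  0]
  [ 0,  0, -5,  0,  0]
  [ 0,  0,  0, -5,  1]
  [ 0,  0,  0,  0, -5]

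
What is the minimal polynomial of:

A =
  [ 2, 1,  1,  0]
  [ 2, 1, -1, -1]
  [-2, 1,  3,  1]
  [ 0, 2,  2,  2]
x^2 - 4*x + 4

The characteristic polynomial is χ_A(x) = (x - 2)^4, so the eigenvalues are known. The minimal polynomial is
  m_A(x) = Π_λ (x − λ)^{k_λ}
where k_λ is the size of the *largest* Jordan block for λ (equivalently, the smallest k with (A − λI)^k v = 0 for every generalised eigenvector v of λ).

  λ = 2: largest Jordan block has size 2, contributing (x − 2)^2

So m_A(x) = (x - 2)^2 = x^2 - 4*x + 4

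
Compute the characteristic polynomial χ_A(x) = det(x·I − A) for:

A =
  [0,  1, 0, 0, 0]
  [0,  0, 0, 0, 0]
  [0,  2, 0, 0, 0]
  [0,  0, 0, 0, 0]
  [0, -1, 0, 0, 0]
x^5

Expanding det(x·I − A) (e.g. by cofactor expansion or by noting that A is similar to its Jordan form J, which has the same characteristic polynomial as A) gives
  χ_A(x) = x^5
which factors as x^5. The eigenvalues (with algebraic multiplicities) are λ = 0 with multiplicity 5.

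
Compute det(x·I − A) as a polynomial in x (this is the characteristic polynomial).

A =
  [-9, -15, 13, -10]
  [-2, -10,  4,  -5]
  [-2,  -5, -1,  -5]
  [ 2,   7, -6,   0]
x^4 + 20*x^3 + 150*x^2 + 500*x + 625

Expanding det(x·I − A) (e.g. by cofactor expansion or by noting that A is similar to its Jordan form J, which has the same characteristic polynomial as A) gives
  χ_A(x) = x^4 + 20*x^3 + 150*x^2 + 500*x + 625
which factors as (x + 5)^4. The eigenvalues (with algebraic multiplicities) are λ = -5 with multiplicity 4.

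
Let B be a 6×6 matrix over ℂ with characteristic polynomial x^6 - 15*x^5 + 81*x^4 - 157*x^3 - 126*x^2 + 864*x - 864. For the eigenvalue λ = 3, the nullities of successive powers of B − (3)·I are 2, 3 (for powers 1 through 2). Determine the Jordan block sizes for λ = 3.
Block sizes for λ = 3: [2, 1]

From the dimensions of kernels of powers, the number of Jordan blocks of size at least j is d_j − d_{j−1} where d_j = dim ker(N^j) (with d_0 = 0). Computing the differences gives [2, 1].
The number of blocks of size exactly k is (#blocks of size ≥ k) − (#blocks of size ≥ k + 1), so the partition is: 1 block(s) of size 1, 1 block(s) of size 2.
In nonincreasing order the block sizes are [2, 1].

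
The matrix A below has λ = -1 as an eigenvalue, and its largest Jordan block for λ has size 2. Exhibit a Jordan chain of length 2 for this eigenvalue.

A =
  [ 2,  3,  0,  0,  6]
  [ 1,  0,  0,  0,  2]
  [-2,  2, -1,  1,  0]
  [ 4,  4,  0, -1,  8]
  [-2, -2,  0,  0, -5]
A Jordan chain for λ = -1 of length 2:
v_1 = (3, 1, -2, 4, -2)ᵀ
v_2 = (1, 0, 0, 0, 0)ᵀ

Let N = A − (-1)·I. We want v_2 with N^2 v_2 = 0 but N^1 v_2 ≠ 0; then v_{j-1} := N · v_j for j = 2, …, 2.

Pick v_2 = (1, 0, 0, 0, 0)ᵀ.
Then v_1 = N · v_2 = (3, 1, -2, 4, -2)ᵀ.

Sanity check: (A − (-1)·I) v_1 = (0, 0, 0, 0, 0)ᵀ = 0. ✓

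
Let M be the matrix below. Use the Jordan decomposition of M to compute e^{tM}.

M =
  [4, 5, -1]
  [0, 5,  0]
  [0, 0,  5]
e^{tM} =
  [exp(4*t), 5*exp(5*t) - 5*exp(4*t), -exp(5*t) + exp(4*t)]
  [0, exp(5*t), 0]
  [0, 0, exp(5*t)]

Strategy: write M = P · J · P⁻¹ where J is a Jordan canonical form, so e^{tM} = P · e^{tJ} · P⁻¹, and e^{tJ} can be computed block-by-block.

M has Jordan form
J =
  [4, 0, 0]
  [0, 5, 0]
  [0, 0, 5]
(up to reordering of blocks).

Per-block formulas:
  For a 1×1 block at λ = 5: exp(t · [5]) = [e^(5t)].
  For a 1×1 block at λ = 4: exp(t · [4]) = [e^(4t)].

After assembling e^{tJ} and conjugating by P, we get:

e^{tM} =
  [exp(4*t), 5*exp(5*t) - 5*exp(4*t), -exp(5*t) + exp(4*t)]
  [0, exp(5*t), 0]
  [0, 0, exp(5*t)]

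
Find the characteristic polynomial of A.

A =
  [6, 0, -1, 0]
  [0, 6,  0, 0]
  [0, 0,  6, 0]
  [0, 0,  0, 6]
x^4 - 24*x^3 + 216*x^2 - 864*x + 1296

Expanding det(x·I − A) (e.g. by cofactor expansion or by noting that A is similar to its Jordan form J, which has the same characteristic polynomial as A) gives
  χ_A(x) = x^4 - 24*x^3 + 216*x^2 - 864*x + 1296
which factors as (x - 6)^4. The eigenvalues (with algebraic multiplicities) are λ = 6 with multiplicity 4.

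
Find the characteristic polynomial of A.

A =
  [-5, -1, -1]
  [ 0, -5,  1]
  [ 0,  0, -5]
x^3 + 15*x^2 + 75*x + 125

Expanding det(x·I − A) (e.g. by cofactor expansion or by noting that A is similar to its Jordan form J, which has the same characteristic polynomial as A) gives
  χ_A(x) = x^3 + 15*x^2 + 75*x + 125
which factors as (x + 5)^3. The eigenvalues (with algebraic multiplicities) are λ = -5 with multiplicity 3.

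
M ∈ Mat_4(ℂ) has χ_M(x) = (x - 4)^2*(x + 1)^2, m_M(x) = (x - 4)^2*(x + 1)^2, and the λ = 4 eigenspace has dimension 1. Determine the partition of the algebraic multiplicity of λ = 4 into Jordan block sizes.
Block sizes for λ = 4: [2]

Step 1 — from the characteristic polynomial, algebraic multiplicity of λ = 4 is 2. From dim ker(M − (4)·I) = 1, there are exactly 1 Jordan blocks for λ = 4.
Step 2 — from the minimal polynomial, the factor (x − 4)^2 tells us the largest block for λ = 4 has size 2.
Step 3 — with total size 2, 1 blocks, and largest block 2, the block sizes (in nonincreasing order) are [2].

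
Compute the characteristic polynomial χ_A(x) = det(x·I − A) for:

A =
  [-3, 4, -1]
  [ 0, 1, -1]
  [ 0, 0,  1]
x^3 + x^2 - 5*x + 3

Expanding det(x·I − A) (e.g. by cofactor expansion or by noting that A is similar to its Jordan form J, which has the same characteristic polynomial as A) gives
  χ_A(x) = x^3 + x^2 - 5*x + 3
which factors as (x - 1)^2*(x + 3). The eigenvalues (with algebraic multiplicities) are λ = -3 with multiplicity 1, λ = 1 with multiplicity 2.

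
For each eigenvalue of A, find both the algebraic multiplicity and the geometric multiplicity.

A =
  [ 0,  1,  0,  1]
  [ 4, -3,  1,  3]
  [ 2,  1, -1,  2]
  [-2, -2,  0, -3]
λ = -2: alg = 3, geom = 1; λ = -1: alg = 1, geom = 1

Step 1 — factor the characteristic polynomial to read off the algebraic multiplicities:
  χ_A(x) = (x + 1)*(x + 2)^3

Step 2 — compute geometric multiplicities via the rank-nullity identity g(λ) = n − rank(A − λI):
  rank(A − (-2)·I) = 3, so dim ker(A − (-2)·I) = n − 3 = 1
  rank(A − (-1)·I) = 3, so dim ker(A − (-1)·I) = n − 3 = 1

Summary:
  λ = -2: algebraic multiplicity = 3, geometric multiplicity = 1
  λ = -1: algebraic multiplicity = 1, geometric multiplicity = 1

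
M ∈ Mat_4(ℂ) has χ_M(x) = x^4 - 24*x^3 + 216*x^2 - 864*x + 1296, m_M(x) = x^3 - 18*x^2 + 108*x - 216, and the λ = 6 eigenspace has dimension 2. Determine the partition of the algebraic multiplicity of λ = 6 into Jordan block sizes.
Block sizes for λ = 6: [3, 1]

Step 1 — from the characteristic polynomial, algebraic multiplicity of λ = 6 is 4. From dim ker(M − (6)·I) = 2, there are exactly 2 Jordan blocks for λ = 6.
Step 2 — from the minimal polynomial, the factor (x − 6)^3 tells us the largest block for λ = 6 has size 3.
Step 3 — with total size 4, 2 blocks, and largest block 3, the block sizes (in nonincreasing order) are [3, 1].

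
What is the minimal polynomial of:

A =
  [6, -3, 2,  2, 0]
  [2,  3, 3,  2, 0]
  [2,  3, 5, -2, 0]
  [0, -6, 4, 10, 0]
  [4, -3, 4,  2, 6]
x^3 - 18*x^2 + 108*x - 216

The characteristic polynomial is χ_A(x) = (x - 6)^5, so the eigenvalues are known. The minimal polynomial is
  m_A(x) = Π_λ (x − λ)^{k_λ}
where k_λ is the size of the *largest* Jordan block for λ (equivalently, the smallest k with (A − λI)^k v = 0 for every generalised eigenvector v of λ).

  λ = 6: largest Jordan block has size 3, contributing (x − 6)^3

So m_A(x) = (x - 6)^3 = x^3 - 18*x^2 + 108*x - 216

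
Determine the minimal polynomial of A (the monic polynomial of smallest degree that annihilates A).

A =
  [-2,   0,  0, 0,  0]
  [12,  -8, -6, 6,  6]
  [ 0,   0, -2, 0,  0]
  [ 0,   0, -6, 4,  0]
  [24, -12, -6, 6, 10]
x^2 - 2*x - 8

The characteristic polynomial is χ_A(x) = (x - 4)^2*(x + 2)^3, so the eigenvalues are known. The minimal polynomial is
  m_A(x) = Π_λ (x − λ)^{k_λ}
where k_λ is the size of the *largest* Jordan block for λ (equivalently, the smallest k with (A − λI)^k v = 0 for every generalised eigenvector v of λ).

  λ = -2: largest Jordan block has size 1, contributing (x + 2)
  λ = 4: largest Jordan block has size 1, contributing (x − 4)

So m_A(x) = (x - 4)*(x + 2) = x^2 - 2*x - 8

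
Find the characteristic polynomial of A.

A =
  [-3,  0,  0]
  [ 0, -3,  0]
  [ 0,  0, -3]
x^3 + 9*x^2 + 27*x + 27

Expanding det(x·I − A) (e.g. by cofactor expansion or by noting that A is similar to its Jordan form J, which has the same characteristic polynomial as A) gives
  χ_A(x) = x^3 + 9*x^2 + 27*x + 27
which factors as (x + 3)^3. The eigenvalues (with algebraic multiplicities) are λ = -3 with multiplicity 3.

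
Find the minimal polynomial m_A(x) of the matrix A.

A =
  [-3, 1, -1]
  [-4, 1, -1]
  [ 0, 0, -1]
x^3 + 3*x^2 + 3*x + 1

The characteristic polynomial is χ_A(x) = (x + 1)^3, so the eigenvalues are known. The minimal polynomial is
  m_A(x) = Π_λ (x − λ)^{k_λ}
where k_λ is the size of the *largest* Jordan block for λ (equivalently, the smallest k with (A − λI)^k v = 0 for every generalised eigenvector v of λ).

  λ = -1: largest Jordan block has size 3, contributing (x + 1)^3

So m_A(x) = (x + 1)^3 = x^3 + 3*x^2 + 3*x + 1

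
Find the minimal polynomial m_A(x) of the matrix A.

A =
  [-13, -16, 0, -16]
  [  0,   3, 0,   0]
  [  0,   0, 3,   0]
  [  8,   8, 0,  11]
x^2 + 2*x - 15

The characteristic polynomial is χ_A(x) = (x - 3)^3*(x + 5), so the eigenvalues are known. The minimal polynomial is
  m_A(x) = Π_λ (x − λ)^{k_λ}
where k_λ is the size of the *largest* Jordan block for λ (equivalently, the smallest k with (A − λI)^k v = 0 for every generalised eigenvector v of λ).

  λ = -5: largest Jordan block has size 1, contributing (x + 5)
  λ = 3: largest Jordan block has size 1, contributing (x − 3)

So m_A(x) = (x - 3)*(x + 5) = x^2 + 2*x - 15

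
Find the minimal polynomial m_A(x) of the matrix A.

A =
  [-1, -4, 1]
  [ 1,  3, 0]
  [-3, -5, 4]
x^3 - 6*x^2 + 12*x - 8

The characteristic polynomial is χ_A(x) = (x - 2)^3, so the eigenvalues are known. The minimal polynomial is
  m_A(x) = Π_λ (x − λ)^{k_λ}
where k_λ is the size of the *largest* Jordan block for λ (equivalently, the smallest k with (A − λI)^k v = 0 for every generalised eigenvector v of λ).

  λ = 2: largest Jordan block has size 3, contributing (x − 2)^3

So m_A(x) = (x - 2)^3 = x^3 - 6*x^2 + 12*x - 8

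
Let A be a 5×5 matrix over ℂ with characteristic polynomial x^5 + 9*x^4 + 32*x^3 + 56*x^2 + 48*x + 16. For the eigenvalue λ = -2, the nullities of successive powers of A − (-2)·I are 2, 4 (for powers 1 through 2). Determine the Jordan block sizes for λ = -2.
Block sizes for λ = -2: [2, 2]

From the dimensions of kernels of powers, the number of Jordan blocks of size at least j is d_j − d_{j−1} where d_j = dim ker(N^j) (with d_0 = 0). Computing the differences gives [2, 2].
The number of blocks of size exactly k is (#blocks of size ≥ k) − (#blocks of size ≥ k + 1), so the partition is: 2 block(s) of size 2.
In nonincreasing order the block sizes are [2, 2].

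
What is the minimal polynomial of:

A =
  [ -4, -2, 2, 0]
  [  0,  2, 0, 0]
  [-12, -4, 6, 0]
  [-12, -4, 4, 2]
x^2 - 2*x

The characteristic polynomial is χ_A(x) = x*(x - 2)^3, so the eigenvalues are known. The minimal polynomial is
  m_A(x) = Π_λ (x − λ)^{k_λ}
where k_λ is the size of the *largest* Jordan block for λ (equivalently, the smallest k with (A − λI)^k v = 0 for every generalised eigenvector v of λ).

  λ = 0: largest Jordan block has size 1, contributing (x − 0)
  λ = 2: largest Jordan block has size 1, contributing (x − 2)

So m_A(x) = x*(x - 2) = x^2 - 2*x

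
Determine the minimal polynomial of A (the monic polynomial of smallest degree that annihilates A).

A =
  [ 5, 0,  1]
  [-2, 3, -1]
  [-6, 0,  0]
x^2 - 5*x + 6

The characteristic polynomial is χ_A(x) = (x - 3)^2*(x - 2), so the eigenvalues are known. The minimal polynomial is
  m_A(x) = Π_λ (x − λ)^{k_λ}
where k_λ is the size of the *largest* Jordan block for λ (equivalently, the smallest k with (A − λI)^k v = 0 for every generalised eigenvector v of λ).

  λ = 2: largest Jordan block has size 1, contributing (x − 2)
  λ = 3: largest Jordan block has size 1, contributing (x − 3)

So m_A(x) = (x - 3)*(x - 2) = x^2 - 5*x + 6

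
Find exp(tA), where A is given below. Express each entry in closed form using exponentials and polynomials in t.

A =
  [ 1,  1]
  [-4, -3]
e^{tA} =
  [2*t*exp(-t) + exp(-t), t*exp(-t)]
  [-4*t*exp(-t), -2*t*exp(-t) + exp(-t)]

Strategy: write A = P · J · P⁻¹ where J is a Jordan canonical form, so e^{tA} = P · e^{tJ} · P⁻¹, and e^{tJ} can be computed block-by-block.

A has Jordan form
J =
  [-1,  1]
  [ 0, -1]
(up to reordering of blocks).

Per-block formulas:
  For a 2×2 Jordan block J_2(-1): exp(t · J_2(-1)) = e^(-1t)·(I + t·N), where N is the 2×2 nilpotent shift.

After assembling e^{tJ} and conjugating by P, we get:

e^{tA} =
  [2*t*exp(-t) + exp(-t), t*exp(-t)]
  [-4*t*exp(-t), -2*t*exp(-t) + exp(-t)]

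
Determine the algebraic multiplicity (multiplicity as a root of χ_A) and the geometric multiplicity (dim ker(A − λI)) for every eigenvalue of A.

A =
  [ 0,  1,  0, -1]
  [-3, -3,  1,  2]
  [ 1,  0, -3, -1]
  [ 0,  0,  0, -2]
λ = -2: alg = 4, geom = 2

Step 1 — factor the characteristic polynomial to read off the algebraic multiplicities:
  χ_A(x) = (x + 2)^4

Step 2 — compute geometric multiplicities via the rank-nullity identity g(λ) = n − rank(A − λI):
  rank(A − (-2)·I) = 2, so dim ker(A − (-2)·I) = n − 2 = 2

Summary:
  λ = -2: algebraic multiplicity = 4, geometric multiplicity = 2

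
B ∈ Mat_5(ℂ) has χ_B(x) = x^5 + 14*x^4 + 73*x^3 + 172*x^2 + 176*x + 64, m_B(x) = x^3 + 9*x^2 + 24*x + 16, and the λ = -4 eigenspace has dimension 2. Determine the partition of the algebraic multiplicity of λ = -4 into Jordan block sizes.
Block sizes for λ = -4: [2, 1]

Step 1 — from the characteristic polynomial, algebraic multiplicity of λ = -4 is 3. From dim ker(B − (-4)·I) = 2, there are exactly 2 Jordan blocks for λ = -4.
Step 2 — from the minimal polynomial, the factor (x + 4)^2 tells us the largest block for λ = -4 has size 2.
Step 3 — with total size 3, 2 blocks, and largest block 2, the block sizes (in nonincreasing order) are [2, 1].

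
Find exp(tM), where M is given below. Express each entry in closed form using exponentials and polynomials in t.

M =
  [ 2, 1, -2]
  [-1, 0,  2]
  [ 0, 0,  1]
e^{tM} =
  [t*exp(t) + exp(t), t*exp(t), -2*t*exp(t)]
  [-t*exp(t), -t*exp(t) + exp(t), 2*t*exp(t)]
  [0, 0, exp(t)]

Strategy: write M = P · J · P⁻¹ where J is a Jordan canonical form, so e^{tM} = P · e^{tJ} · P⁻¹, and e^{tJ} can be computed block-by-block.

M has Jordan form
J =
  [1, 1, 0]
  [0, 1, 0]
  [0, 0, 1]
(up to reordering of blocks).

Per-block formulas:
  For a 1×1 block at λ = 1: exp(t · [1]) = [e^(1t)].
  For a 2×2 Jordan block J_2(1): exp(t · J_2(1)) = e^(1t)·(I + t·N), where N is the 2×2 nilpotent shift.

After assembling e^{tJ} and conjugating by P, we get:

e^{tM} =
  [t*exp(t) + exp(t), t*exp(t), -2*t*exp(t)]
  [-t*exp(t), -t*exp(t) + exp(t), 2*t*exp(t)]
  [0, 0, exp(t)]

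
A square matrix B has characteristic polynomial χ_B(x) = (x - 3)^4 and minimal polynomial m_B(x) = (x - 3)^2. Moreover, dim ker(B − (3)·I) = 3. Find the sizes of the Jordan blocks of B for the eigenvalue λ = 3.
Block sizes for λ = 3: [2, 1, 1]

Step 1 — from the characteristic polynomial, algebraic multiplicity of λ = 3 is 4. From dim ker(B − (3)·I) = 3, there are exactly 3 Jordan blocks for λ = 3.
Step 2 — from the minimal polynomial, the factor (x − 3)^2 tells us the largest block for λ = 3 has size 2.
Step 3 — with total size 4, 3 blocks, and largest block 2, the block sizes (in nonincreasing order) are [2, 1, 1].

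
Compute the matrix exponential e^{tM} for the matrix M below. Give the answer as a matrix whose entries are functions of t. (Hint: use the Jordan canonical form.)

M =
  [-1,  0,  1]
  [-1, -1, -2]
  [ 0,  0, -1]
e^{tM} =
  [exp(-t), 0, t*exp(-t)]
  [-t*exp(-t), exp(-t), -t^2*exp(-t)/2 - 2*t*exp(-t)]
  [0, 0, exp(-t)]

Strategy: write M = P · J · P⁻¹ where J is a Jordan canonical form, so e^{tM} = P · e^{tJ} · P⁻¹, and e^{tJ} can be computed block-by-block.

M has Jordan form
J =
  [-1,  1,  0]
  [ 0, -1,  1]
  [ 0,  0, -1]
(up to reordering of blocks).

Per-block formulas:
  For a 3×3 Jordan block J_3(-1): exp(t · J_3(-1)) = e^(-1t)·(I + t·N + (t^2/2)·N^2), where N is the 3×3 nilpotent shift.

After assembling e^{tJ} and conjugating by P, we get:

e^{tM} =
  [exp(-t), 0, t*exp(-t)]
  [-t*exp(-t), exp(-t), -t^2*exp(-t)/2 - 2*t*exp(-t)]
  [0, 0, exp(-t)]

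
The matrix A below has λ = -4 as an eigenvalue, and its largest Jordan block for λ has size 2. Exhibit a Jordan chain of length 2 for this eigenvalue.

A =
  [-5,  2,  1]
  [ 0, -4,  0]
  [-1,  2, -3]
A Jordan chain for λ = -4 of length 2:
v_1 = (-1, 0, -1)ᵀ
v_2 = (1, 0, 0)ᵀ

Let N = A − (-4)·I. We want v_2 with N^2 v_2 = 0 but N^1 v_2 ≠ 0; then v_{j-1} := N · v_j for j = 2, …, 2.

Pick v_2 = (1, 0, 0)ᵀ.
Then v_1 = N · v_2 = (-1, 0, -1)ᵀ.

Sanity check: (A − (-4)·I) v_1 = (0, 0, 0)ᵀ = 0. ✓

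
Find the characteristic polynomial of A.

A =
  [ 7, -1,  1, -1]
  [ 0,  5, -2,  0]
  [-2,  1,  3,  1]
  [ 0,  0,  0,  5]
x^4 - 20*x^3 + 150*x^2 - 500*x + 625

Expanding det(x·I − A) (e.g. by cofactor expansion or by noting that A is similar to its Jordan form J, which has the same characteristic polynomial as A) gives
  χ_A(x) = x^4 - 20*x^3 + 150*x^2 - 500*x + 625
which factors as (x - 5)^4. The eigenvalues (with algebraic multiplicities) are λ = 5 with multiplicity 4.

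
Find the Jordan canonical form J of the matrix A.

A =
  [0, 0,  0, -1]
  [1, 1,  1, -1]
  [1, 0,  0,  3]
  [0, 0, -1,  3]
J_3(1) ⊕ J_1(1)

The characteristic polynomial is
  det(x·I − A) = x^4 - 4*x^3 + 6*x^2 - 4*x + 1 = (x - 1)^4

Eigenvalues and multiplicities (the geometric multiplicity of λ is n − rank(A − λI), which equals the number of Jordan blocks for λ):
  λ = 1: algebraic multiplicity = 4, geometric multiplicity = 2

Determining the block sizes for each eigenvalue:
  λ = 1: with am = 4 and gm = 2, the partition is not yet determined (e.g. several partitions of 4 into 2 parts exist). Let N = A − (1)·I. Computing rank(N^1) = 2, rank(N^2) = 1, rank(N^3) = 0; the number of blocks of size ≥ j is rank(N^{j−1}) − rank(N^j), giving [2, 1, 1]. So we have 1 block(s) of size 3, 1 block(s) of size 1 → block sizes [3, 1]

Assembling the blocks gives a Jordan form
J =
  [1, 1, 0, 0]
  [0, 1, 1, 0]
  [0, 0, 1, 0]
  [0, 0, 0, 1]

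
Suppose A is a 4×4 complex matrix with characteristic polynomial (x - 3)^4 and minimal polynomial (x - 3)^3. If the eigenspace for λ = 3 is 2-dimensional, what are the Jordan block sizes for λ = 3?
Block sizes for λ = 3: [3, 1]

Step 1 — from the characteristic polynomial, algebraic multiplicity of λ = 3 is 4. From dim ker(A − (3)·I) = 2, there are exactly 2 Jordan blocks for λ = 3.
Step 2 — from the minimal polynomial, the factor (x − 3)^3 tells us the largest block for λ = 3 has size 3.
Step 3 — with total size 4, 2 blocks, and largest block 3, the block sizes (in nonincreasing order) are [3, 1].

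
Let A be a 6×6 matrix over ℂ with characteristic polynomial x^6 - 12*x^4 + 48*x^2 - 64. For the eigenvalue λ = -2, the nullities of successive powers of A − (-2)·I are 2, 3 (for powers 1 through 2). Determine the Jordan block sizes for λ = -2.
Block sizes for λ = -2: [2, 1]

From the dimensions of kernels of powers, the number of Jordan blocks of size at least j is d_j − d_{j−1} where d_j = dim ker(N^j) (with d_0 = 0). Computing the differences gives [2, 1].
The number of blocks of size exactly k is (#blocks of size ≥ k) − (#blocks of size ≥ k + 1), so the partition is: 1 block(s) of size 1, 1 block(s) of size 2.
In nonincreasing order the block sizes are [2, 1].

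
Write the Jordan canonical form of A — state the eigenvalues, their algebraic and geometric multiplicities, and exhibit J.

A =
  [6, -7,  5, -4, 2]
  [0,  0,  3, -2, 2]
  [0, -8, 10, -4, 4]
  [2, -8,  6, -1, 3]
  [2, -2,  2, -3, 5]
J_3(4) ⊕ J_2(4)

The characteristic polynomial is
  det(x·I − A) = x^5 - 20*x^4 + 160*x^3 - 640*x^2 + 1280*x - 1024 = (x - 4)^5

Eigenvalues and multiplicities (the geometric multiplicity of λ is n − rank(A − λI), which equals the number of Jordan blocks for λ):
  λ = 4: algebraic multiplicity = 5, geometric multiplicity = 2

Determining the block sizes for each eigenvalue:
  λ = 4: with am = 5 and gm = 2, the partition is not yet determined (e.g. several partitions of 5 into 2 parts exist). Let N = A − (4)·I. Computing rank(N^1) = 3, rank(N^2) = 1, rank(N^3) = 0; the number of blocks of size ≥ j is rank(N^{j−1}) − rank(N^j), giving [2, 2, 1]. So we have 1 block(s) of size 3, 1 block(s) of size 2 → block sizes [3, 2]

Assembling the blocks gives a Jordan form
J =
  [4, 1, 0, 0, 0]
  [0, 4, 1, 0, 0]
  [0, 0, 4, 0, 0]
  [0, 0, 0, 4, 1]
  [0, 0, 0, 0, 4]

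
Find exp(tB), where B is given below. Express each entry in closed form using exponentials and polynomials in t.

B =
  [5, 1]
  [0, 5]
e^{tB} =
  [exp(5*t), t*exp(5*t)]
  [0, exp(5*t)]

Strategy: write B = P · J · P⁻¹ where J is a Jordan canonical form, so e^{tB} = P · e^{tJ} · P⁻¹, and e^{tJ} can be computed block-by-block.

B has Jordan form
J =
  [5, 1]
  [0, 5]
(up to reordering of blocks).

Per-block formulas:
  For a 2×2 Jordan block J_2(5): exp(t · J_2(5)) = e^(5t)·(I + t·N), where N is the 2×2 nilpotent shift.

After assembling e^{tJ} and conjugating by P, we get:

e^{tB} =
  [exp(5*t), t*exp(5*t)]
  [0, exp(5*t)]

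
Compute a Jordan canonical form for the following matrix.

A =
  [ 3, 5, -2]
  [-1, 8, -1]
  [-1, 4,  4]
J_3(5)

The characteristic polynomial is
  det(x·I − A) = x^3 - 15*x^2 + 75*x - 125 = (x - 5)^3

Eigenvalues and multiplicities (the geometric multiplicity of λ is n − rank(A − λI), which equals the number of Jordan blocks for λ):
  λ = 5: algebraic multiplicity = 3, geometric multiplicity = 1

Determining the block sizes for each eigenvalue:
  λ = 5: one block (gm = 1), so the single block has size am = 3 → block sizes [3]

Assembling the blocks gives a Jordan form
J =
  [5, 1, 0]
  [0, 5, 1]
  [0, 0, 5]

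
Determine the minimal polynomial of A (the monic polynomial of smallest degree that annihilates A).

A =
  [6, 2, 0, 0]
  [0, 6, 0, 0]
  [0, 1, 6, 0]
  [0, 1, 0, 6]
x^2 - 12*x + 36

The characteristic polynomial is χ_A(x) = (x - 6)^4, so the eigenvalues are known. The minimal polynomial is
  m_A(x) = Π_λ (x − λ)^{k_λ}
where k_λ is the size of the *largest* Jordan block for λ (equivalently, the smallest k with (A − λI)^k v = 0 for every generalised eigenvector v of λ).

  λ = 6: largest Jordan block has size 2, contributing (x − 6)^2

So m_A(x) = (x - 6)^2 = x^2 - 12*x + 36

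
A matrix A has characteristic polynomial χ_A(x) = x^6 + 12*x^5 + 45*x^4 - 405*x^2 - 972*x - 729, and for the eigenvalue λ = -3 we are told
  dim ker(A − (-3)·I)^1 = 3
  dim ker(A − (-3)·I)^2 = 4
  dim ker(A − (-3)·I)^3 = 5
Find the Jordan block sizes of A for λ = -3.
Block sizes for λ = -3: [3, 1, 1]

From the dimensions of kernels of powers, the number of Jordan blocks of size at least j is d_j − d_{j−1} where d_j = dim ker(N^j) (with d_0 = 0). Computing the differences gives [3, 1, 1].
The number of blocks of size exactly k is (#blocks of size ≥ k) − (#blocks of size ≥ k + 1), so the partition is: 2 block(s) of size 1, 1 block(s) of size 3.
In nonincreasing order the block sizes are [3, 1, 1].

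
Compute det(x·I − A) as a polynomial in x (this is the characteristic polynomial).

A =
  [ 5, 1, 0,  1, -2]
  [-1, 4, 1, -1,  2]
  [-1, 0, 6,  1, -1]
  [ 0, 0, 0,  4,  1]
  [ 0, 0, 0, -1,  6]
x^5 - 25*x^4 + 250*x^3 - 1250*x^2 + 3125*x - 3125

Expanding det(x·I − A) (e.g. by cofactor expansion or by noting that A is similar to its Jordan form J, which has the same characteristic polynomial as A) gives
  χ_A(x) = x^5 - 25*x^4 + 250*x^3 - 1250*x^2 + 3125*x - 3125
which factors as (x - 5)^5. The eigenvalues (with algebraic multiplicities) are λ = 5 with multiplicity 5.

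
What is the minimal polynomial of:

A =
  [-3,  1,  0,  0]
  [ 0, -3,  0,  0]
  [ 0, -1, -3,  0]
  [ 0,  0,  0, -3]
x^2 + 6*x + 9

The characteristic polynomial is χ_A(x) = (x + 3)^4, so the eigenvalues are known. The minimal polynomial is
  m_A(x) = Π_λ (x − λ)^{k_λ}
where k_λ is the size of the *largest* Jordan block for λ (equivalently, the smallest k with (A − λI)^k v = 0 for every generalised eigenvector v of λ).

  λ = -3: largest Jordan block has size 2, contributing (x + 3)^2

So m_A(x) = (x + 3)^2 = x^2 + 6*x + 9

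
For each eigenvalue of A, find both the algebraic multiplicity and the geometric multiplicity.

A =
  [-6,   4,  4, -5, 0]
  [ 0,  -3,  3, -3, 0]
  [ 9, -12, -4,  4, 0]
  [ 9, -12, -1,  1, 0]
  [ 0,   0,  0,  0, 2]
λ = -3: alg = 4, geom = 2; λ = 2: alg = 1, geom = 1

Step 1 — factor the characteristic polynomial to read off the algebraic multiplicities:
  χ_A(x) = (x - 2)*(x + 3)^4

Step 2 — compute geometric multiplicities via the rank-nullity identity g(λ) = n − rank(A − λI):
  rank(A − (-3)·I) = 3, so dim ker(A − (-3)·I) = n − 3 = 2
  rank(A − (2)·I) = 4, so dim ker(A − (2)·I) = n − 4 = 1

Summary:
  λ = -3: algebraic multiplicity = 4, geometric multiplicity = 2
  λ = 2: algebraic multiplicity = 1, geometric multiplicity = 1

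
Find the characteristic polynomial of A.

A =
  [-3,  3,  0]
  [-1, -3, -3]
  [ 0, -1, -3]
x^3 + 9*x^2 + 27*x + 27

Expanding det(x·I − A) (e.g. by cofactor expansion or by noting that A is similar to its Jordan form J, which has the same characteristic polynomial as A) gives
  χ_A(x) = x^3 + 9*x^2 + 27*x + 27
which factors as (x + 3)^3. The eigenvalues (with algebraic multiplicities) are λ = -3 with multiplicity 3.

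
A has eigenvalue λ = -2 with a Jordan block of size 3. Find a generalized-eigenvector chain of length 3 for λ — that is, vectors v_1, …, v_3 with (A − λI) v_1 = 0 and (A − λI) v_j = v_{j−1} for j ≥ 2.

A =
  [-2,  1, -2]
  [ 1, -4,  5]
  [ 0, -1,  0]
A Jordan chain for λ = -2 of length 3:
v_1 = (1, -2, -1)ᵀ
v_2 = (0, 1, 0)ᵀ
v_3 = (1, 0, 0)ᵀ

Let N = A − (-2)·I. We want v_3 with N^3 v_3 = 0 but N^2 v_3 ≠ 0; then v_{j-1} := N · v_j for j = 3, …, 2.

Pick v_3 = (1, 0, 0)ᵀ.
Then v_2 = N · v_3 = (0, 1, 0)ᵀ.
Then v_1 = N · v_2 = (1, -2, -1)ᵀ.

Sanity check: (A − (-2)·I) v_1 = (0, 0, 0)ᵀ = 0. ✓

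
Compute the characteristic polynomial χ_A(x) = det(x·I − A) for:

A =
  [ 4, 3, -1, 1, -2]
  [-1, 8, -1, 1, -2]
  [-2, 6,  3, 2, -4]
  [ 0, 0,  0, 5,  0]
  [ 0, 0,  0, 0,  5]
x^5 - 25*x^4 + 250*x^3 - 1250*x^2 + 3125*x - 3125

Expanding det(x·I − A) (e.g. by cofactor expansion or by noting that A is similar to its Jordan form J, which has the same characteristic polynomial as A) gives
  χ_A(x) = x^5 - 25*x^4 + 250*x^3 - 1250*x^2 + 3125*x - 3125
which factors as (x - 5)^5. The eigenvalues (with algebraic multiplicities) are λ = 5 with multiplicity 5.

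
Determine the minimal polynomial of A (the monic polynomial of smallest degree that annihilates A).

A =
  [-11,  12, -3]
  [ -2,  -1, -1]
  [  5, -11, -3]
x^3 + 15*x^2 + 75*x + 125

The characteristic polynomial is χ_A(x) = (x + 5)^3, so the eigenvalues are known. The minimal polynomial is
  m_A(x) = Π_λ (x − λ)^{k_λ}
where k_λ is the size of the *largest* Jordan block for λ (equivalently, the smallest k with (A − λI)^k v = 0 for every generalised eigenvector v of λ).

  λ = -5: largest Jordan block has size 3, contributing (x + 5)^3

So m_A(x) = (x + 5)^3 = x^3 + 15*x^2 + 75*x + 125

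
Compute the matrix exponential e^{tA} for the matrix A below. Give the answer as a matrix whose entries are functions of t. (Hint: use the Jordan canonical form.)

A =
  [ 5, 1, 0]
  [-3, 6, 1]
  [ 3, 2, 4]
e^{tA} =
  [-3*t^2*exp(5*t)/2 + exp(5*t), t^2*exp(5*t)/2 + t*exp(5*t), t^2*exp(5*t)/2]
  [-3*t*exp(5*t), t*exp(5*t) + exp(5*t), t*exp(5*t)]
  [-9*t^2*exp(5*t)/2 + 3*t*exp(5*t), 3*t^2*exp(5*t)/2 + 2*t*exp(5*t), 3*t^2*exp(5*t)/2 - t*exp(5*t) + exp(5*t)]

Strategy: write A = P · J · P⁻¹ where J is a Jordan canonical form, so e^{tA} = P · e^{tJ} · P⁻¹, and e^{tJ} can be computed block-by-block.

A has Jordan form
J =
  [5, 1, 0]
  [0, 5, 1]
  [0, 0, 5]
(up to reordering of blocks).

Per-block formulas:
  For a 3×3 Jordan block J_3(5): exp(t · J_3(5)) = e^(5t)·(I + t·N + (t^2/2)·N^2), where N is the 3×3 nilpotent shift.

After assembling e^{tJ} and conjugating by P, we get:

e^{tA} =
  [-3*t^2*exp(5*t)/2 + exp(5*t), t^2*exp(5*t)/2 + t*exp(5*t), t^2*exp(5*t)/2]
  [-3*t*exp(5*t), t*exp(5*t) + exp(5*t), t*exp(5*t)]
  [-9*t^2*exp(5*t)/2 + 3*t*exp(5*t), 3*t^2*exp(5*t)/2 + 2*t*exp(5*t), 3*t^2*exp(5*t)/2 - t*exp(5*t) + exp(5*t)]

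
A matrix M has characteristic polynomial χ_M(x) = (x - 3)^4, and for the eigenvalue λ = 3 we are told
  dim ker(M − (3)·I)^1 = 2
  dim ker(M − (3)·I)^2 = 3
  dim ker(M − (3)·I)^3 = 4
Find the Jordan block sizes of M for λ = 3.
Block sizes for λ = 3: [3, 1]

From the dimensions of kernels of powers, the number of Jordan blocks of size at least j is d_j − d_{j−1} where d_j = dim ker(N^j) (with d_0 = 0). Computing the differences gives [2, 1, 1].
The number of blocks of size exactly k is (#blocks of size ≥ k) − (#blocks of size ≥ k + 1), so the partition is: 1 block(s) of size 1, 1 block(s) of size 3.
In nonincreasing order the block sizes are [3, 1].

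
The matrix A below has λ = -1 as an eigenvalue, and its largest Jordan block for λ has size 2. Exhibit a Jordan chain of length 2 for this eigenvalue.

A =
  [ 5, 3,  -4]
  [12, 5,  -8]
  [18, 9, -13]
A Jordan chain for λ = -1 of length 2:
v_1 = (6, 12, 18)ᵀ
v_2 = (1, 0, 0)ᵀ

Let N = A − (-1)·I. We want v_2 with N^2 v_2 = 0 but N^1 v_2 ≠ 0; then v_{j-1} := N · v_j for j = 2, …, 2.

Pick v_2 = (1, 0, 0)ᵀ.
Then v_1 = N · v_2 = (6, 12, 18)ᵀ.

Sanity check: (A − (-1)·I) v_1 = (0, 0, 0)ᵀ = 0. ✓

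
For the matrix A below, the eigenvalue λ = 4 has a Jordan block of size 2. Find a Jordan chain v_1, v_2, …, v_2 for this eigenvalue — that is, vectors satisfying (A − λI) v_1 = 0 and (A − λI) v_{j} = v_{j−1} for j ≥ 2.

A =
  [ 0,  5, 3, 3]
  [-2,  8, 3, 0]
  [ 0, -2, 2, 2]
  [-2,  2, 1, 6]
A Jordan chain for λ = 4 of length 2:
v_1 = (-4, -2, 0, -2)ᵀ
v_2 = (1, 0, 0, 0)ᵀ

Let N = A − (4)·I. We want v_2 with N^2 v_2 = 0 but N^1 v_2 ≠ 0; then v_{j-1} := N · v_j for j = 2, …, 2.

Pick v_2 = (1, 0, 0, 0)ᵀ.
Then v_1 = N · v_2 = (-4, -2, 0, -2)ᵀ.

Sanity check: (A − (4)·I) v_1 = (0, 0, 0, 0)ᵀ = 0. ✓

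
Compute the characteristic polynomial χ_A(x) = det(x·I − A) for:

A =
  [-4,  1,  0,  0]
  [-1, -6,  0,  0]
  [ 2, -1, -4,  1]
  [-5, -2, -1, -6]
x^4 + 20*x^3 + 150*x^2 + 500*x + 625

Expanding det(x·I − A) (e.g. by cofactor expansion or by noting that A is similar to its Jordan form J, which has the same characteristic polynomial as A) gives
  χ_A(x) = x^4 + 20*x^3 + 150*x^2 + 500*x + 625
which factors as (x + 5)^4. The eigenvalues (with algebraic multiplicities) are λ = -5 with multiplicity 4.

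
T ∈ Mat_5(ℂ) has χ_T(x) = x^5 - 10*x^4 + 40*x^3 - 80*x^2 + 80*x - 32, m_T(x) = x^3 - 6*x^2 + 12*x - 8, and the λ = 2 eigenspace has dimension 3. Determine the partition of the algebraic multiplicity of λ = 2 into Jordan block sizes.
Block sizes for λ = 2: [3, 1, 1]

Step 1 — from the characteristic polynomial, algebraic multiplicity of λ = 2 is 5. From dim ker(T − (2)·I) = 3, there are exactly 3 Jordan blocks for λ = 2.
Step 2 — from the minimal polynomial, the factor (x − 2)^3 tells us the largest block for λ = 2 has size 3.
Step 3 — with total size 5, 3 blocks, and largest block 3, the block sizes (in nonincreasing order) are [3, 1, 1].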